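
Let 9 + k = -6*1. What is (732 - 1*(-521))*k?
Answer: -18795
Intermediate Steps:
k = -15 (k = -9 - 6*1 = -9 - 6 = -15)
(732 - 1*(-521))*k = (732 - 1*(-521))*(-15) = (732 + 521)*(-15) = 1253*(-15) = -18795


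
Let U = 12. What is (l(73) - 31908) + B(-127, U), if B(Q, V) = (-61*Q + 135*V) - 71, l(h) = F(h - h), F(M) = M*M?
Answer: -22612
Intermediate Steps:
F(M) = M²
l(h) = 0 (l(h) = (h - h)² = 0² = 0)
B(Q, V) = -71 - 61*Q + 135*V
(l(73) - 31908) + B(-127, U) = (0 - 31908) + (-71 - 61*(-127) + 135*12) = -31908 + (-71 + 7747 + 1620) = -31908 + 9296 = -22612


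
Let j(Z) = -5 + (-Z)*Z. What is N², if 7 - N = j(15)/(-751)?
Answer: 25270729/564001 ≈ 44.806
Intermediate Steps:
j(Z) = -5 - Z²
N = 5027/751 (N = 7 - (-5 - 1*15²)/(-751) = 7 - (-5 - 1*225)*(-1)/751 = 7 - (-5 - 225)*(-1)/751 = 7 - (-230)*(-1)/751 = 7 - 1*230/751 = 7 - 230/751 = 5027/751 ≈ 6.6937)
N² = (5027/751)² = 25270729/564001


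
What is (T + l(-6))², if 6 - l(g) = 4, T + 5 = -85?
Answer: 7744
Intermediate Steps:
T = -90 (T = -5 - 85 = -90)
l(g) = 2 (l(g) = 6 - 1*4 = 6 - 4 = 2)
(T + l(-6))² = (-90 + 2)² = (-88)² = 7744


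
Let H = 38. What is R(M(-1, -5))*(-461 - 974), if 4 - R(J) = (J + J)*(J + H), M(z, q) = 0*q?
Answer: -5740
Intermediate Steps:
M(z, q) = 0
R(J) = 4 - 2*J*(38 + J) (R(J) = 4 - (J + J)*(J + 38) = 4 - 2*J*(38 + J))
R(M(-1, -5))*(-461 - 974) = (4 - 76*0 - 2*0²)*(-461 - 974) = (4 + 0 - 2*0)*(-1435) = (4 + 0 + 0)*(-1435) = 4*(-1435) = -5740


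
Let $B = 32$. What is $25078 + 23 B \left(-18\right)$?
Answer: $11830$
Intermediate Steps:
$25078 + 23 B \left(-18\right) = 25078 + 23 \cdot 32 \left(-18\right) = 25078 + 736 \left(-18\right) = 25078 - 13248 = 11830$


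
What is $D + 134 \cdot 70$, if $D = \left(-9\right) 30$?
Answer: $9110$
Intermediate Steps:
$D = -270$
$D + 134 \cdot 70 = -270 + 134 \cdot 70 = -270 + 9380 = 9110$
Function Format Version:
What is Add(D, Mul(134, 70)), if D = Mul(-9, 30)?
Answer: 9110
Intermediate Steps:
D = -270
Add(D, Mul(134, 70)) = Add(-270, Mul(134, 70)) = Add(-270, 9380) = 9110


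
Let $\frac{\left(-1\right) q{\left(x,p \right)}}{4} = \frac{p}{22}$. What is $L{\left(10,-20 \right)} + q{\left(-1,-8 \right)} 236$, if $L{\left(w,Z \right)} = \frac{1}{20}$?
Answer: $\frac{75531}{220} \approx 343.32$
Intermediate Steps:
$q{\left(x,p \right)} = - \frac{2 p}{11}$ ($q{\left(x,p \right)} = - 4 \frac{p}{22} = - \frac{2 p}{11}$)
$L{\left(w,Z \right)} = \frac{1}{20}$
$L{\left(10,-20 \right)} + q{\left(-1,-8 \right)} 236 = \frac{1}{20} + \left(- \frac{2}{11}\right) \left(-8\right) 236 = \frac{1}{20} + \frac{16}{11} \cdot 236 = \frac{1}{20} + \frac{3776}{11} = \frac{75531}{220}$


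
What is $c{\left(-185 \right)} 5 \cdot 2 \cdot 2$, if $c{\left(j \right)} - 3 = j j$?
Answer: $684560$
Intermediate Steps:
$c{\left(j \right)} = 3 + j^{2}$ ($c{\left(j \right)} = 3 + j j = 3 + j^{2}$)
$c{\left(-185 \right)} 5 \cdot 2 \cdot 2 = \left(3 + \left(-185\right)^{2}\right) 5 \cdot 2 \cdot 2 = \left(3 + 34225\right) 10 \cdot 2 = 34228 \cdot 20 = 684560$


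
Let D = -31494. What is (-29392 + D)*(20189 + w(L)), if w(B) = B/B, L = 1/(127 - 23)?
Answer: -1229288340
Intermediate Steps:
L = 1/104 ≈ 0.0096154
w(B) = 1
(-29392 + D)*(20189 + w(L)) = (-29392 - 31494)*(20189 + 1) = -60886*20190 = -1229288340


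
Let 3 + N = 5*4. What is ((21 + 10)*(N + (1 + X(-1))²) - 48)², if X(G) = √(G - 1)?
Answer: 193016 + 55552*I*√2 ≈ 1.9302e+5 + 78562.0*I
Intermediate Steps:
N = 17 (N = -3 + 5*4 = -3 + 20 = 17)
X(G) = √(-1 + G)
((21 + 10)*(N + (1 + X(-1))²) - 48)² = ((21 + 10)*(17 + (1 + √(-1 - 1))²) - 48)² = (31*(17 + (1 + √(-2))²) - 48)² = (31*(17 + (1 + I*√2)²) - 48)² = ((527 + 31*(1 + I*√2)²) - 48)² = (479 + 31*(1 + I*√2)²)²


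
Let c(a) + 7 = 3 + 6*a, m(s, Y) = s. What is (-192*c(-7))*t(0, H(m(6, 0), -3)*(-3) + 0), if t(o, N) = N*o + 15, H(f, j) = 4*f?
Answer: 132480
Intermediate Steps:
c(a) = -4 + 6*a (c(a) = -7 + (3 + 6*a) = -4 + 6*a)
t(o, N) = 15 + N*o
(-192*c(-7))*t(0, H(m(6, 0), -3)*(-3) + 0) = (-192*(-4 + 6*(-7)))*(15 + ((4*6)*(-3) + 0)*0) = (-192*(-4 - 42))*(15 + (24*(-3) + 0)*0) = (-192*(-46))*(15 + (-72 + 0)*0) = 8832*(15 - 72*0) = 8832*(15 + 0) = 8832*15 = 132480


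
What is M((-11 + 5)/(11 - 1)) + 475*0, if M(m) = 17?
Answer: 17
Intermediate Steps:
M((-11 + 5)/(11 - 1)) + 475*0 = 17 + 475*0 = 17 + 0 = 17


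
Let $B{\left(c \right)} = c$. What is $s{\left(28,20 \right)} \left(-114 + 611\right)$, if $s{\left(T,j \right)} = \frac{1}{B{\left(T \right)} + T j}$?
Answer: $\frac{71}{84} \approx 0.84524$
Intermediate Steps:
$s{\left(T,j \right)} = \frac{1}{T + T j}$
$s{\left(28,20 \right)} \left(-114 + 611\right) = \frac{1}{28 \left(1 + 20\right)} \left(-114 + 611\right) = \frac{1}{28 \cdot 21} \cdot 497 = \frac{1}{28} \cdot \frac{1}{21} \cdot 497 = \frac{1}{588} \cdot 497 = \frac{71}{84}$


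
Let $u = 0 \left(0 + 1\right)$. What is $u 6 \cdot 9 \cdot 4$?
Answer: $0$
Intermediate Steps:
$u = 0$ ($u = 0 \cdot 1 = 0$)
$u 6 \cdot 9 \cdot 4 = 0 \cdot 6 \cdot 9 \cdot 4 = 0 \cdot 54 \cdot 4 = 0 \cdot 216 = 0$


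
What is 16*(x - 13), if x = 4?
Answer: -144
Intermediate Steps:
16*(x - 13) = 16*(4 - 13) = 16*(-9) = -144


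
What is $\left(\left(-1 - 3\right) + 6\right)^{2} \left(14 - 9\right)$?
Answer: $20$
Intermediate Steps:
$\left(\left(-1 - 3\right) + 6\right)^{2} \left(14 - 9\right) = \left(-4 + 6\right)^{2} \left(14 - 9\right) = 2^{2} \left(14 - 9\right) = 4 \cdot 5 = 20$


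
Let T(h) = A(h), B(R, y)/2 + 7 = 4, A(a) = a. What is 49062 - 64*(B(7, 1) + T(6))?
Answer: 49062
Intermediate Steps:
B(R, y) = -6 (B(R, y) = -14 + 2*4 = -14 + 8 = -6)
T(h) = h
49062 - 64*(B(7, 1) + T(6)) = 49062 - 64*(-6 + 6) = 49062 - 64*0 = 49062 + 0 = 49062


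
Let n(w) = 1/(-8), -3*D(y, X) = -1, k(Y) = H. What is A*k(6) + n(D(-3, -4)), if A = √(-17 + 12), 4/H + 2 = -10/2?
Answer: -⅛ - 4*I*√5/7 ≈ -0.125 - 1.2778*I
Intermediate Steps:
H = -4/7 (H = 4/(-2 - 10/2) = 4/(-2 - 10*½) = 4/(-2 - 5) = 4/(-7) = 4*(-⅐) = -4/7 ≈ -0.57143)
k(Y) = -4/7
D(y, X) = ⅓ (D(y, X) = -⅓*(-1) = ⅓)
n(w) = -⅛
A = I*√5 (A = √(-5) = I*√5 ≈ 2.2361*I)
A*k(6) + n(D(-3, -4)) = (I*√5)*(-4/7) - ⅛ = -4*I*√5/7 - ⅛ = -⅛ - 4*I*√5/7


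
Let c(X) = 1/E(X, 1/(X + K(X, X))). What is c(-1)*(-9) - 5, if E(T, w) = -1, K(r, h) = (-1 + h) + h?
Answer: 4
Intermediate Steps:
K(r, h) = -1 + 2*h
c(X) = -1 (c(X) = 1/(-1) = -1)
c(-1)*(-9) - 5 = -1*(-9) - 5 = 9 - 5 = 4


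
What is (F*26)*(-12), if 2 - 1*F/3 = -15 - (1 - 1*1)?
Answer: -15912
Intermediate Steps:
F = 51 (F = 6 - 3*(-15 - (1 - 1*1)) = 6 - 3*(-15 - (1 - 1)) = 6 - 3*(-15 - 1*0) = 6 - 3*(-15 + 0) = 6 - 3*(-15) = 6 + 45 = 51)
(F*26)*(-12) = (51*26)*(-12) = 1326*(-12) = -15912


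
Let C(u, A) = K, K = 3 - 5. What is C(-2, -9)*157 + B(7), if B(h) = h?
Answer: -307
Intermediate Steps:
K = -2
C(u, A) = -2
C(-2, -9)*157 + B(7) = -2*157 + 7 = -314 + 7 = -307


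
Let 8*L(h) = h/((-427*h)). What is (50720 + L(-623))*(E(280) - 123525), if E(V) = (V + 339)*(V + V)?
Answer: 38656797581685/3416 ≈ 1.1316e+10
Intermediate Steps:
E(V) = 2*V*(339 + V) (E(V) = (339 + V)*(2*V) = 2*V*(339 + V))
L(h) = -1/3416 (L(h) = (h/((-427*h)))/8 = (h*(-1/(427*h)))/8 = (⅛)*(-1/427) = -1/3416)
(50720 + L(-623))*(E(280) - 123525) = (50720 - 1/3416)*(2*280*(339 + 280) - 123525) = 173259519*(2*280*619 - 123525)/3416 = 173259519*(346640 - 123525)/3416 = (173259519/3416)*223115 = 38656797581685/3416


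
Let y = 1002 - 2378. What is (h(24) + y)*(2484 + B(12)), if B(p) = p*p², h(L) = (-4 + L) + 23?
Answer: -5614596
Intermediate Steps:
h(L) = 19 + L
B(p) = p³
y = -1376
(h(24) + y)*(2484 + B(12)) = ((19 + 24) - 1376)*(2484 + 12³) = (43 - 1376)*(2484 + 1728) = -1333*4212 = -5614596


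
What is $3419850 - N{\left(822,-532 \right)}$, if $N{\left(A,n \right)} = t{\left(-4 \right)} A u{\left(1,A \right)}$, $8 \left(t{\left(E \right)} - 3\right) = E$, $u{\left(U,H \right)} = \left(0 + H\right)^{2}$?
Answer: $-1385110770$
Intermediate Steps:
$u{\left(U,H \right)} = H^{2}$
$t{\left(E \right)} = 3 + \frac{E}{8}$
$N{\left(A,n \right)} = \frac{5 A^{3}}{2}$ ($N{\left(A,n \right)} = \left(3 + \frac{1}{8} \left(-4\right)\right) A A^{2} = \left(3 - \frac{1}{2}\right) A A^{2} = \frac{5 A}{2} A^{2} = \frac{5 A^{3}}{2}$)
$3419850 - N{\left(822,-532 \right)} = 3419850 - \frac{5 \cdot 822^{3}}{2} = 3419850 - \frac{5}{2} \cdot 555412248 = 3419850 - 1388530620 = -1385110770$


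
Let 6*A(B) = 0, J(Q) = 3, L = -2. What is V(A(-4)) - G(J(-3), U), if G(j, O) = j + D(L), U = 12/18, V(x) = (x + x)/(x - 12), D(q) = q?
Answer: -1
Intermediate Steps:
A(B) = 0 (A(B) = (⅙)*0 = 0)
V(x) = 2*x/(-12 + x) (V(x) = (2*x)/(-12 + x) = 2*x/(-12 + x))
U = ⅔ (U = 12*(1/18) = ⅔ ≈ 0.66667)
G(j, O) = -2 + j (G(j, O) = j - 2 = -2 + j)
V(A(-4)) - G(J(-3), U) = 2*0/(-12 + 0) - (-2 + 3) = 2*0/(-12) - 1*1 = 2*0*(-1/12) - 1 = 0 - 1 = -1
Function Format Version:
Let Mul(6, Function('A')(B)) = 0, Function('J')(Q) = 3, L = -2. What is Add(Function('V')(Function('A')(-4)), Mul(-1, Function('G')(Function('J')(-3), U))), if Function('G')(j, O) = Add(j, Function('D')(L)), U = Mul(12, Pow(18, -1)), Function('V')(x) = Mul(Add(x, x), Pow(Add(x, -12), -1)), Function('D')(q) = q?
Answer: -1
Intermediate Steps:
Function('A')(B) = 0 (Function('A')(B) = Mul(Rational(1, 6), 0) = 0)
Function('V')(x) = Mul(2, x, Pow(Add(-12, x), -1)) (Function('V')(x) = Mul(Mul(2, x), Pow(Add(-12, x), -1)) = Mul(2, x, Pow(Add(-12, x), -1)))
U = Rational(2, 3) (U = Mul(12, Rational(1, 18)) = Rational(2, 3) ≈ 0.66667)
Function('G')(j, O) = Add(-2, j) (Function('G')(j, O) = Add(j, -2) = Add(-2, j))
Add(Function('V')(Function('A')(-4)), Mul(-1, Function('G')(Function('J')(-3), U))) = Add(Mul(2, 0, Pow(Add(-12, 0), -1)), Mul(-1, Add(-2, 3))) = Add(Mul(2, 0, Pow(-12, -1)), Mul(-1, 1)) = Add(Mul(2, 0, Rational(-1, 12)), -1) = Add(0, -1) = -1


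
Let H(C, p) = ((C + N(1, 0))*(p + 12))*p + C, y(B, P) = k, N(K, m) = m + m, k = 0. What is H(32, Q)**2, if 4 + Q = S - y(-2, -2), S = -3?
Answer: 1183744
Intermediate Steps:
N(K, m) = 2*m
y(B, P) = 0
Q = -7 (Q = -4 + (-3 - 1*0) = -4 + (-3 + 0) = -4 - 3 = -7)
H(C, p) = C + C*p*(12 + p) (H(C, p) = ((C + 2*0)*(p + 12))*p + C = ((C + 0)*(12 + p))*p + C = (C*(12 + p))*p + C = C*p*(12 + p) + C = C + C*p*(12 + p))
H(32, Q)**2 = (32*(1 + (-7)**2 + 12*(-7)))**2 = (32*(1 + 49 - 84))**2 = (32*(-34))**2 = (-1088)**2 = 1183744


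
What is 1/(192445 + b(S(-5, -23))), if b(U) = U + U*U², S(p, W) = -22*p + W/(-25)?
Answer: 15625/24331750167 ≈ 6.4217e-7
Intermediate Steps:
S(p, W) = -22*p - W/25
b(U) = U + U³
1/(192445 + b(S(-5, -23))) = 1/(192445 + ((-22*(-5) - 1/25*(-23)) + (-22*(-5) - 1/25*(-23))³)) = 1/(192445 + ((110 + 23/25) + (110 + 23/25)³)) = 1/(192445 + (2773/25 + (2773/25)³)) = 1/(192445 + (2773/25 + 21323063917/15625)) = 1/(192445 + 21324797042/15625) = 1/(24331750167/15625) = 15625/24331750167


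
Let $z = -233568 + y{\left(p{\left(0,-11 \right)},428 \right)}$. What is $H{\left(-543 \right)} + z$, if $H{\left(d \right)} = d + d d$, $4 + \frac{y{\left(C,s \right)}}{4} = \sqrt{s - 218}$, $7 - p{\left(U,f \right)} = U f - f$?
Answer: $60722 + 4 \sqrt{210} \approx 60780.0$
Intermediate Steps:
$p{\left(U,f \right)} = 7 + f - U f$ ($p{\left(U,f \right)} = 7 - \left(U f - f\right) = 7 - \left(- f + U f\right) = 7 + f - U f$)
$y{\left(C,s \right)} = -16 + 4 \sqrt{-218 + s}$ ($y{\left(C,s \right)} = -16 + 4 \sqrt{s - 218} = -16 + 4 \sqrt{-218 + s}$)
$H{\left(d \right)} = d + d^{2}$
$z = -233584 + 4 \sqrt{210}$ ($z = -233568 - \left(16 - 4 \sqrt{-218 + 428}\right) = -233568 - \left(16 - 4 \sqrt{210}\right) = -233584 + 4 \sqrt{210} \approx -2.3353 \cdot 10^{5}$)
$H{\left(-543 \right)} + z = - 543 \left(1 - 543\right) - \left(233584 - 4 \sqrt{210}\right) = \left(-543\right) \left(-542\right) - \left(233584 - 4 \sqrt{210}\right) = 294306 - \left(233584 - 4 \sqrt{210}\right) = 60722 + 4 \sqrt{210}$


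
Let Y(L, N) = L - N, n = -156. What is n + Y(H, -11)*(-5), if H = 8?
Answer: -251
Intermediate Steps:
n + Y(H, -11)*(-5) = -156 + (8 - 1*(-11))*(-5) = -156 + (8 + 11)*(-5) = -156 + 19*(-5) = -156 - 95 = -251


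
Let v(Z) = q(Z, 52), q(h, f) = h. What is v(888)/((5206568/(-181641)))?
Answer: -20162151/650821 ≈ -30.980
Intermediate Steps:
v(Z) = Z
v(888)/((5206568/(-181641))) = 888/((5206568/(-181641))) = 888/((5206568*(-1/181641))) = 888/(-5206568/181641) = 888*(-181641/5206568) = -20162151/650821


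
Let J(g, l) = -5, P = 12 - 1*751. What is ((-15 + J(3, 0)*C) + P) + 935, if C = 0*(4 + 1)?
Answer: 181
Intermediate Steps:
P = -739 (P = 12 - 751 = -739)
C = 0 (C = 0*5 = 0)
((-15 + J(3, 0)*C) + P) + 935 = ((-15 - 5*0) - 739) + 935 = ((-15 + 0) - 739) + 935 = (-15 - 739) + 935 = -754 + 935 = 181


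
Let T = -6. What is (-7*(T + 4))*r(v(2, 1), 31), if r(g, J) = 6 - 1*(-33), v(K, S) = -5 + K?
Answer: 546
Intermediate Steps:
r(g, J) = 39 (r(g, J) = 6 + 33 = 39)
(-7*(T + 4))*r(v(2, 1), 31) = -7*(-6 + 4)*39 = -7*(-2)*39 = 14*39 = 546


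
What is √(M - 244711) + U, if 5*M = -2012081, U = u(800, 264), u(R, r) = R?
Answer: 800 + 2*I*√4044545/5 ≈ 800.0 + 804.44*I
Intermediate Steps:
U = 800
M = -2012081/5 (M = (⅕)*(-2012081) = -2012081/5 ≈ -4.0242e+5)
√(M - 244711) + U = √(-2012081/5 - 244711) + 800 = √(-3235636/5) + 800 = 2*I*√4044545/5 + 800 = 800 + 2*I*√4044545/5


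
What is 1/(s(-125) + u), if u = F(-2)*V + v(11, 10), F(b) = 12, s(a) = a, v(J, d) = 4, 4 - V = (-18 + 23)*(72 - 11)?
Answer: -1/3733 ≈ -0.00026788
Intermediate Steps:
V = -301 (V = 4 - (-18 + 23)*(72 - 11) = 4 - 5*61 = 4 - 1*305 = 4 - 305 = -301)
u = -3608 (u = 12*(-301) + 4 = -3612 + 4 = -3608)
1/(s(-125) + u) = 1/(-125 - 3608) = 1/(-3733) = -1/3733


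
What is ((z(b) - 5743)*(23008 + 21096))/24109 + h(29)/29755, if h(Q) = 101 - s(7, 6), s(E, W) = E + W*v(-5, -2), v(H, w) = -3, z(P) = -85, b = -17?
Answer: -7648166322352/717363295 ≈ -10662.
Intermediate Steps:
s(E, W) = E - 3*W (s(E, W) = E + W*(-3) = E - 3*W)
h(Q) = 112 (h(Q) = 101 - (7 - 3*6) = 101 - (7 - 18) = 101 - 1*(-11) = 101 + 11 = 112)
((z(b) - 5743)*(23008 + 21096))/24109 + h(29)/29755 = ((-85 - 5743)*(23008 + 21096))/24109 + 112/29755 = -5828*44104*(1/24109) + 112*(1/29755) = -257038112*1/24109 + 112/29755 = -257038112/24109 + 112/29755 = -7648166322352/717363295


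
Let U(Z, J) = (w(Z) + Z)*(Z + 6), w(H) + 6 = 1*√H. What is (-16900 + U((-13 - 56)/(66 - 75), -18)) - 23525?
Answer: -363620/9 + 41*√69/9 ≈ -40364.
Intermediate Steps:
w(H) = -6 + √H (w(H) = -6 + 1*√H = -6 + √H)
U(Z, J) = (6 + Z)*(-6 + Z + √Z) (U(Z, J) = ((-6 + √Z) + Z)*(Z + 6) = (-6 + Z + √Z)*(6 + Z) = (6 + Z)*(-6 + Z + √Z))
(-16900 + U((-13 - 56)/(66 - 75), -18)) - 23525 = (-16900 + (-36 + ((-13 - 56)/(66 - 75))² + ((-13 - 56)/(66 - 75))^(3/2) + 6*√((-13 - 56)/(66 - 75)))) - 23525 = (-16900 + (-36 + (-69/(-9))² + (-69/(-9))^(3/2) + 6*√(-69/(-9)))) - 23525 = (-16900 + (-36 + (-69*(-⅑))² + (-69*(-⅑))^(3/2) + 6*√(-69*(-⅑)))) - 23525 = (-16900 + (-36 + (23/3)² + (23/3)^(3/2) + 6*√(23/3))) - 23525 = (-16900 + (-36 + 529/9 + 23*√69/9 + 6*(√69/3))) - 23525 = (-16900 + (-36 + 529/9 + 23*√69/9 + 2*√69)) - 23525 = (-16900 + (205/9 + 41*√69/9)) - 23525 = (-151895/9 + 41*√69/9) - 23525 = -363620/9 + 41*√69/9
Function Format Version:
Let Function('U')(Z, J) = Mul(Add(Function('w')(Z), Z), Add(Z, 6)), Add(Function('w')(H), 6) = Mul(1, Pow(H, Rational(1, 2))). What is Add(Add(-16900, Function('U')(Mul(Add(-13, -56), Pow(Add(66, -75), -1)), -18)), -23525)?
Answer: Add(Rational(-363620, 9), Mul(Rational(41, 9), Pow(69, Rational(1, 2)))) ≈ -40364.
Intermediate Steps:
Function('w')(H) = Add(-6, Pow(H, Rational(1, 2))) (Function('w')(H) = Add(-6, Mul(1, Pow(H, Rational(1, 2)))) = Add(-6, Pow(H, Rational(1, 2))))
Function('U')(Z, J) = Mul(Add(6, Z), Add(-6, Z, Pow(Z, Rational(1, 2)))) (Function('U')(Z, J) = Mul(Add(Add(-6, Pow(Z, Rational(1, 2))), Z), Add(Z, 6)) = Mul(Add(-6, Z, Pow(Z, Rational(1, 2))), Add(6, Z)) = Mul(Add(6, Z), Add(-6, Z, Pow(Z, Rational(1, 2)))))
Add(Add(-16900, Function('U')(Mul(Add(-13, -56), Pow(Add(66, -75), -1)), -18)), -23525) = Add(Add(-16900, Add(-36, Pow(Mul(Add(-13, -56), Pow(Add(66, -75), -1)), 2), Pow(Mul(Add(-13, -56), Pow(Add(66, -75), -1)), Rational(3, 2)), Mul(6, Pow(Mul(Add(-13, -56), Pow(Add(66, -75), -1)), Rational(1, 2))))), -23525) = Add(Add(-16900, Add(-36, Pow(Mul(-69, Pow(-9, -1)), 2), Pow(Mul(-69, Pow(-9, -1)), Rational(3, 2)), Mul(6, Pow(Mul(-69, Pow(-9, -1)), Rational(1, 2))))), -23525) = Add(Add(-16900, Add(-36, Pow(Mul(-69, Rational(-1, 9)), 2), Pow(Mul(-69, Rational(-1, 9)), Rational(3, 2)), Mul(6, Pow(Mul(-69, Rational(-1, 9)), Rational(1, 2))))), -23525) = Add(Add(-16900, Add(-36, Pow(Rational(23, 3), 2), Pow(Rational(23, 3), Rational(3, 2)), Mul(6, Pow(Rational(23, 3), Rational(1, 2))))), -23525) = Add(Add(-16900, Add(-36, Rational(529, 9), Mul(Rational(23, 9), Pow(69, Rational(1, 2))), Mul(6, Mul(Rational(1, 3), Pow(69, Rational(1, 2)))))), -23525) = Add(Add(-16900, Add(-36, Rational(529, 9), Mul(Rational(23, 9), Pow(69, Rational(1, 2))), Mul(2, Pow(69, Rational(1, 2))))), -23525) = Add(Add(-16900, Add(Rational(205, 9), Mul(Rational(41, 9), Pow(69, Rational(1, 2))))), -23525) = Add(Add(Rational(-151895, 9), Mul(Rational(41, 9), Pow(69, Rational(1, 2)))), -23525) = Add(Rational(-363620, 9), Mul(Rational(41, 9), Pow(69, Rational(1, 2))))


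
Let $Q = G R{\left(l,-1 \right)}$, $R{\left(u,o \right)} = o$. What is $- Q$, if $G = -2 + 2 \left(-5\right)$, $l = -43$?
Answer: $-12$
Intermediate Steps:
$G = -12$ ($G = -2 - 10 = -12$)
$Q = 12$ ($Q = \left(-12\right) \left(-1\right) = 12$)
$- Q = \left(-1\right) 12 = -12$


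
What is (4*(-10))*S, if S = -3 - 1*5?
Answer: 320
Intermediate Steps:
S = -8 (S = -3 - 5 = -8)
(4*(-10))*S = (4*(-10))*(-8) = -40*(-8) = 320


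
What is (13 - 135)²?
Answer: 14884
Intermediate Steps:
(13 - 135)² = (-122)² = 14884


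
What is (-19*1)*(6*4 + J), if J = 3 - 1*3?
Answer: -456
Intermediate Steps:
J = 0 (J = 3 - 3 = 0)
(-19*1)*(6*4 + J) = (-19*1)*(6*4 + 0) = -19*(24 + 0) = -19*24 = -456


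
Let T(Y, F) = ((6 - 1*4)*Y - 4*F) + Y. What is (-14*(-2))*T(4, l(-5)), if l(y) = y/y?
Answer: 224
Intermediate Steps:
l(y) = 1
T(Y, F) = -4*F + 3*Y (T(Y, F) = ((6 - 4)*Y - 4*F) + Y = (2*Y - 4*F) + Y = (-4*F + 2*Y) + Y = -4*F + 3*Y)
(-14*(-2))*T(4, l(-5)) = (-14*(-2))*(-4*1 + 3*4) = 28*(-4 + 12) = 28*8 = 224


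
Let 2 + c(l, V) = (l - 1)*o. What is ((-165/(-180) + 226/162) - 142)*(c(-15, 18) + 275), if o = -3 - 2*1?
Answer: -15976427/324 ≈ -49310.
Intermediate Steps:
o = -5 (o = -3 - 2 = -5)
c(l, V) = 3 - 5*l (c(l, V) = -2 + (l - 1)*(-5) = -2 + (-1 + l)*(-5) = -2 + (5 - 5*l) = 3 - 5*l)
((-165/(-180) + 226/162) - 142)*(c(-15, 18) + 275) = ((-165/(-180) + 226/162) - 142)*((3 - 5*(-15)) + 275) = ((-165*(-1/180) + 226*(1/162)) - 142)*((3 + 75) + 275) = ((11/12 + 113/81) - 142)*(78 + 275) = (749/324 - 142)*353 = -45259/324*353 = -15976427/324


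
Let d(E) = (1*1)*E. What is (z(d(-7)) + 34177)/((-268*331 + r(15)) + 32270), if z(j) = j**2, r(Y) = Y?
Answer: -34226/56423 ≈ -0.60660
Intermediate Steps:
d(E) = E (d(E) = 1*E = E)
(z(d(-7)) + 34177)/((-268*331 + r(15)) + 32270) = ((-7)**2 + 34177)/((-268*331 + 15) + 32270) = (49 + 34177)/((-88708 + 15) + 32270) = 34226/(-88693 + 32270) = 34226/(-56423) = 34226*(-1/56423) = -34226/56423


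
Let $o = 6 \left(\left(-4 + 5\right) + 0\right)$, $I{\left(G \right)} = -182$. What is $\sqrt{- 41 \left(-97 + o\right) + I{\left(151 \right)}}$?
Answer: $13 \sqrt{21} \approx 59.573$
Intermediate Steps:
$o = 6$ ($o = 6 \left(1 + 0\right) = 6 \cdot 1 = 6$)
$\sqrt{- 41 \left(-97 + o\right) + I{\left(151 \right)}} = \sqrt{- 41 \left(-97 + 6\right) - 182} = \sqrt{\left(-41\right) \left(-91\right) - 182} = \sqrt{3731 - 182} = \sqrt{3549} = 13 \sqrt{21}$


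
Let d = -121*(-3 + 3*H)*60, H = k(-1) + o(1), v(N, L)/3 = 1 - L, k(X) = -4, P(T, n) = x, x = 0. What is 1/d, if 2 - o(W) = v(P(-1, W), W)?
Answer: 1/65340 ≈ 1.5305e-5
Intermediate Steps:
P(T, n) = 0
v(N, L) = 3 - 3*L (v(N, L) = 3*(1 - L) = 3 - 3*L)
o(W) = -1 + 3*W (o(W) = 2 - (3 - 3*W) = 2 + (-3 + 3*W) = -1 + 3*W)
H = -2 (H = -4 + (-1 + 3*1) = -4 + (-1 + 3) = -4 + 2 = -2)
d = 65340 (d = -121*(-3 + 3*(-2))*60 = -121*(-3 - 6)*60 = -121*(-9)*60 = 1089*60 = 65340)
1/d = 1/65340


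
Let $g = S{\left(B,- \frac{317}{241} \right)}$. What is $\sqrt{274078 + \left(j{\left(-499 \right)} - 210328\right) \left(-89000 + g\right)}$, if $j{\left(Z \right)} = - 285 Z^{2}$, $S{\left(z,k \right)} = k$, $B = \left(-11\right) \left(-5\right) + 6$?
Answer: $\frac{\sqrt{367927072822147679}}{241} \approx 2.5169 \cdot 10^{6}$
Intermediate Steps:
$B = 61$ ($B = 55 + 6 = 61$)
$g = - \frac{317}{241} \approx -1.3154$
$\sqrt{274078 + \left(j{\left(-499 \right)} - 210328\right) \left(-89000 + g\right)} = \sqrt{274078 + \left(- 285 \left(-499\right)^{2} - 210328\right) \left(-89000 - \frac{317}{241}\right)} = \sqrt{274078 + \left(\left(-285\right) 249001 - 210328\right) \left(- \frac{21449317}{241}\right)} = \sqrt{274078 + \left(-70965285 - 210328\right) \left(- \frac{21449317}{241}\right)} = \sqrt{274078 - - \frac{1526668285906321}{241}} = \sqrt{274078 + \frac{1526668285906321}{241}} = \sqrt{\frac{1526668351959119}{241}} = \frac{\sqrt{367927072822147679}}{241}$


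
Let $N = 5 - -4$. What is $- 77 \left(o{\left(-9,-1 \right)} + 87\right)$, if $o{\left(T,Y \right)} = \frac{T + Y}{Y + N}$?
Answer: $- \frac{26411}{4} \approx -6602.8$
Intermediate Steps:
$N = 9$ ($N = 5 + 4 = 9$)
$o{\left(T,Y \right)} = \frac{T + Y}{9 + Y}$ ($o{\left(T,Y \right)} = \frac{T + Y}{Y + 9} = \frac{T + Y}{9 + Y}$)
$- 77 \left(o{\left(-9,-1 \right)} + 87\right) = - 77 \left(\frac{-9 - 1}{9 - 1} + 87\right) = - 77 \left(\frac{1}{8} \left(-10\right) + 87\right) = - 77 \left(- \frac{5}{4} + 87\right) = \left(-77\right) \frac{343}{4} = - \frac{26411}{4}$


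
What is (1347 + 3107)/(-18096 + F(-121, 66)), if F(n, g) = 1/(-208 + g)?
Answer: -632468/2569633 ≈ -0.24613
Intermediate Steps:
(1347 + 3107)/(-18096 + F(-121, 66)) = (1347 + 3107)/(-18096 + 1/(-208 + 66)) = 4454/(-18096 + 1/(-142)) = 4454/(-18096 - 1/142) = 4454/(-2569633/142) = 4454*(-142/2569633) = -632468/2569633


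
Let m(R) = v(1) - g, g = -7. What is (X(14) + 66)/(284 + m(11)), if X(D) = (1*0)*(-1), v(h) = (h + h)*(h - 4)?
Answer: 22/95 ≈ 0.23158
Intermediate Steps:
v(h) = 2*h*(-4 + h) (v(h) = (2*h)*(-4 + h) = 2*h*(-4 + h))
m(R) = 1 (m(R) = 2*1*(-4 + 1) - 1*(-7) = 2*1*(-3) + 7 = -6 + 7 = 1)
X(D) = 0 (X(D) = 0*(-1) = 0)
(X(14) + 66)/(284 + m(11)) = (0 + 66)/(284 + 1) = 66/285 = 66*(1/285) = 22/95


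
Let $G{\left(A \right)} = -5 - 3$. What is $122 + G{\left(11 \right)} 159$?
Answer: $-1150$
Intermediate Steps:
$G{\left(A \right)} = -8$ ($G{\left(A \right)} = -5 - 3 = -8$)
$122 + G{\left(11 \right)} 159 = 122 - 1272 = -1150$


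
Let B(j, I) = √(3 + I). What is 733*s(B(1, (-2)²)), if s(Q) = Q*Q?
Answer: 5131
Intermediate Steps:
s(Q) = Q²
733*s(B(1, (-2)²)) = 733*(√(3 + (-2)²))² = 733*(√(3 + 4))² = 733*(√7)² = 733*7 = 5131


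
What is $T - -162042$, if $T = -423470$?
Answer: $-261428$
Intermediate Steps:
$T - -162042 = -423470 - -162042 = -423470 + 162042 = -261428$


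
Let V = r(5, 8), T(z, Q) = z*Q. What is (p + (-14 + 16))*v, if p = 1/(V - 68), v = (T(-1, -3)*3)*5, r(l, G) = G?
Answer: 357/4 ≈ 89.250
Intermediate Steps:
T(z, Q) = Q*z
v = 45 (v = (-3*(-1)*3)*5 = (3*3)*5 = 9*5 = 45)
V = 8
p = -1/60 (p = 1/(8 - 68) = 1/(-60) = -1/60 ≈ -0.016667)
(p + (-14 + 16))*v = (-1/60 + (-14 + 16))*45 = (-1/60 + 2)*45 = (119/60)*45 = 357/4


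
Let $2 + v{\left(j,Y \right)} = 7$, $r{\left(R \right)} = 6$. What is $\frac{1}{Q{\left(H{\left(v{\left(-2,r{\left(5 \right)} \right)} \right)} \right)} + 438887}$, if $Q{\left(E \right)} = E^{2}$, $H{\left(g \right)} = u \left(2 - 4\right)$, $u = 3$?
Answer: $\frac{1}{438923} \approx 2.2783 \cdot 10^{-6}$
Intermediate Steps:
$v{\left(j,Y \right)} = 5$ ($v{\left(j,Y \right)} = -2 + 7 = 5$)
$H{\left(g \right)} = -6$ ($H{\left(g \right)} = 3 \left(2 - 4\right) = 3 \left(-2\right) = -6$)
$\frac{1}{Q{\left(H{\left(v{\left(-2,r{\left(5 \right)} \right)} \right)} \right)} + 438887} = \frac{1}{\left(-6\right)^{2} + 438887} = \frac{1}{36 + 438887} = \frac{1}{438923}$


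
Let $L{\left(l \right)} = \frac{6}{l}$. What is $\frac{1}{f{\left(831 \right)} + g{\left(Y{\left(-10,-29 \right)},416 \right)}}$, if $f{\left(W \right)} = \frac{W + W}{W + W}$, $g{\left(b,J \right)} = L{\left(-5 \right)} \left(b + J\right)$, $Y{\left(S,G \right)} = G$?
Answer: $- \frac{5}{2317} \approx -0.002158$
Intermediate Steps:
$g{\left(b,J \right)} = - \frac{6 J}{5} - \frac{6 b}{5}$ ($g{\left(b,J \right)} = \frac{6}{-5} \left(b + J\right) = 6 \left(- \frac{1}{5}\right) \left(J + b\right) = - \frac{6 \left(J + b\right)}{5} = - \frac{6 J}{5} - \frac{6 b}{5}$)
$f{\left(W \right)} = 1$ ($f{\left(W \right)} = \frac{2 W}{2 W} = 2 W \frac{1}{2 W} = 1$)
$\frac{1}{f{\left(831 \right)} + g{\left(Y{\left(-10,-29 \right)},416 \right)}} = \frac{1}{1 - \frac{2322}{5}} = \frac{1}{- \frac{2317}{5}} = - \frac{5}{2317}$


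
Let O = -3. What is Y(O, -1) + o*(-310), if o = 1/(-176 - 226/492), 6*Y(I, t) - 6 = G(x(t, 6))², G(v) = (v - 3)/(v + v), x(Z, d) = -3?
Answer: 761423/260454 ≈ 2.9234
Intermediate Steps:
G(v) = (-3 + v)/(2*v) (G(v) = (-3 + v)/((2*v)) = (-3 + v)*(1/(2*v)) = (-3 + v)/(2*v))
Y(I, t) = 7/6 (Y(I, t) = 1 + ((½)*(-3 - 3)/(-3))²/6 = 1 + ((½)*(-⅓)*(-6))²/6 = 1 + (⅙)*1² = 1 + (⅙)*1 = 1 + ⅙ = 7/6)
o = -246/43409 (o = 1/(-176 - 226*1/492) = 1/(-176 - 113/246) = 1/(-43409/246) = -246/43409 ≈ -0.0056670)
Y(O, -1) + o*(-310) = 7/6 - 246/43409*(-310) = 7/6 + 76260/43409 = 761423/260454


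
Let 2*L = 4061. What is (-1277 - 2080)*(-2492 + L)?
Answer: 3098511/2 ≈ 1.5493e+6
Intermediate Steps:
L = 4061/2 (L = (1/2)*4061 = 4061/2 ≈ 2030.5)
(-1277 - 2080)*(-2492 + L) = (-1277 - 2080)*(-2492 + 4061/2) = -3357*(-923/2) = 3098511/2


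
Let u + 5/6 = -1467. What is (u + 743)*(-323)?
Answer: 1404727/6 ≈ 2.3412e+5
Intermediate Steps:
u = -8807/6 (u = -⅚ - 1467 = -8807/6 ≈ -1467.8)
(u + 743)*(-323) = (-8807/6 + 743)*(-323) = -4349/6*(-323) = 1404727/6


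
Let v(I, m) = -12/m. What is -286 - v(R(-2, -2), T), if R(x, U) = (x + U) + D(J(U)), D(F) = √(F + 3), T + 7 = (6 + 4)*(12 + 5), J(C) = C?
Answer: -46606/163 ≈ -285.93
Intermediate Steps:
T = 163 (T = -7 + (6 + 4)*(12 + 5) = -7 + 10*17 = -7 + 170 = 163)
D(F) = √(3 + F)
R(x, U) = U + x + √(3 + U) (R(x, U) = (x + U) + √(3 + U) = (U + x) + √(3 + U) = U + x + √(3 + U))
-286 - v(R(-2, -2), T) = -286 - (-12)/163 = -286 - 1*(-12/163) = -286 + 12/163 = -46606/163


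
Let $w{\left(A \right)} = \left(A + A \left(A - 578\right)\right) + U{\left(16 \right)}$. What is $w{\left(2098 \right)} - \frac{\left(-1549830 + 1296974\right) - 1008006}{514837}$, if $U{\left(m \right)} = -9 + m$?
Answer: $\frac{56651020423}{17753} \approx 3.1911 \cdot 10^{6}$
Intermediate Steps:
$w{\left(A \right)} = 7 + A + A \left(-578 + A\right)$ ($w{\left(A \right)} = \left(A + A \left(A - 578\right)\right) + \left(-9 + 16\right) = \left(A + A \left(-578 + A\right)\right) + 7 = 7 + A + A \left(-578 + A\right)$)
$w{\left(2098 \right)} - \frac{\left(-1549830 + 1296974\right) - 1008006}{514837} = \left(7 + 2098^{2} - 1210546\right) - \frac{\left(-1549830 + 1296974\right) - 1008006}{514837} = \left(7 + 4401604 - 1210546\right) - \left(-252856 - 1008006\right) \frac{1}{514837} = 3191065 - \left(-1260862\right) \frac{1}{514837} = 3191065 - - \frac{43478}{17753} = 3191065 + \frac{43478}{17753} = \frac{56651020423}{17753}$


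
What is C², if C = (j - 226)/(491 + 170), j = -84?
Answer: 96100/436921 ≈ 0.21995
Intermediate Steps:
C = -310/661 (C = (-84 - 226)/(491 + 170) = -310/661 ≈ -0.46899)
C² = (-310/661)² = 96100/436921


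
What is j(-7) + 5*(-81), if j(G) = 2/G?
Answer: -2837/7 ≈ -405.29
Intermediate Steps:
j(-7) + 5*(-81) = 2/(-7) + 5*(-81) = 2*(-⅐) - 405 = -2/7 - 405 = -2837/7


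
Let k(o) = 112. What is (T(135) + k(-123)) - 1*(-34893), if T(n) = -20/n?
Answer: 945131/27 ≈ 35005.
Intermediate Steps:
(T(135) + k(-123)) - 1*(-34893) = (-20/135 + 112) - 1*(-34893) = (-20*1/135 + 112) + 34893 = (-4/27 + 112) + 34893 = 3020/27 + 34893 = 945131/27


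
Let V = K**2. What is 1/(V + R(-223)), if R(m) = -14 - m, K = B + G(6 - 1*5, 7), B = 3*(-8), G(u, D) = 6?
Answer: 1/533 ≈ 0.0018762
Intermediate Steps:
B = -24
K = -18 (K = -24 + 6 = -18)
V = 324 (V = (-18)**2 = 324)
1/(V + R(-223)) = 1/(324 + (-14 - 1*(-223))) = 1/(324 + (-14 + 223)) = 1/(324 + 209) = 1/533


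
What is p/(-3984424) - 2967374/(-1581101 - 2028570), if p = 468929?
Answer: 10130596770217/14382459764504 ≈ 0.70437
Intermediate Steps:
p/(-3984424) - 2967374/(-1581101 - 2028570) = 468929/(-3984424) - 2967374/(-1581101 - 2028570) = 468929*(-1/3984424) - 2967374/(-3609671) = -468929/3984424 - 2967374*(-1/3609671) = -468929/3984424 + 2967374/3609671 = 10130596770217/14382459764504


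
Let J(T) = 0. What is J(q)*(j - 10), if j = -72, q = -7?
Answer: 0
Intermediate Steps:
J(q)*(j - 10) = 0*(-72 - 10) = 0*(-82) = 0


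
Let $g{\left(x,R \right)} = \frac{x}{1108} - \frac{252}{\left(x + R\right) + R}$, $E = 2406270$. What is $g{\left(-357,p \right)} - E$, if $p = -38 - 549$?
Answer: $- \frac{4081871569311}{1696348} \approx -2.4063 \cdot 10^{6}$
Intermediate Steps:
$p = -587$
$g{\left(x,R \right)} = - \frac{252}{x + 2 R} + \frac{x}{1108}$ ($g{\left(x,R \right)} = x \frac{1}{1108} - \frac{252}{\left(R + x\right) + R} = \frac{x}{1108} - \frac{252}{x + 2 R} = - \frac{252}{x + 2 R} + \frac{x}{1108}$)
$g{\left(-357,p \right)} - E = \frac{-279216 + \left(-357\right)^{2} + 2 \left(-587\right) \left(-357\right)}{1108 \left(-357 + 2 \left(-587\right)\right)} - 2406270 = \frac{-279216 + 127449 + 419118}{1108 \left(-357 - 1174\right)} - 2406270 = \frac{1}{1108} \frac{1}{-1531} \cdot 267351 - 2406270 = \frac{1}{1108} \left(- \frac{1}{1531}\right) 267351 - 2406270 = - \frac{267351}{1696348} - 2406270 = - \frac{4081871569311}{1696348}$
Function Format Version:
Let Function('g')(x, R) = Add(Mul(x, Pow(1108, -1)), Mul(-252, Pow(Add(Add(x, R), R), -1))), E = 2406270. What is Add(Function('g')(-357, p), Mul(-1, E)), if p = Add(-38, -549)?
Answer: Rational(-4081871569311, 1696348) ≈ -2.4063e+6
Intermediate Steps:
p = -587
Function('g')(x, R) = Add(Mul(-252, Pow(Add(x, Mul(2, R)), -1)), Mul(Rational(1, 1108), x)) (Function('g')(x, R) = Add(Mul(x, Rational(1, 1108)), Mul(-252, Pow(Add(Add(R, x), R), -1))) = Add(Mul(Rational(1, 1108), x), Mul(-252, Pow(Add(x, Mul(2, R)), -1))) = Add(Mul(-252, Pow(Add(x, Mul(2, R)), -1)), Mul(Rational(1, 1108), x)))
Add(Function('g')(-357, p), Mul(-1, E)) = Add(Mul(Rational(1, 1108), Pow(Add(-357, Mul(2, -587)), -1), Add(-279216, Pow(-357, 2), Mul(2, -587, -357))), Mul(-1, 2406270)) = Add(Mul(Rational(1, 1108), Pow(Add(-357, -1174), -1), Add(-279216, 127449, 419118)), -2406270) = Add(Mul(Rational(1, 1108), Pow(-1531, -1), 267351), -2406270) = Add(Mul(Rational(1, 1108), Rational(-1, 1531), 267351), -2406270) = Add(Rational(-267351, 1696348), -2406270) = Rational(-4081871569311, 1696348)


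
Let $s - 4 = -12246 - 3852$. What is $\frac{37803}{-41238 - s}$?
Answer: $- \frac{37803}{25144} \approx -1.5035$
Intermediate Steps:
$s = -16094$ ($s = 4 - 16098 = -16094$)
$\frac{37803}{-41238 - s} = \frac{37803}{-41238 - -16094} = \frac{37803}{-41238 + 16094} = \frac{37803}{-25144} = 37803 \left(- \frac{1}{25144}\right) = - \frac{37803}{25144}$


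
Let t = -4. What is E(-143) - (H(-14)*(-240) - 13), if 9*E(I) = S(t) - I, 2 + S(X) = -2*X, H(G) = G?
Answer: -29974/9 ≈ -3330.4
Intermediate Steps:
S(X) = -2 - 2*X
E(I) = ⅔ - I/9 (E(I) = ((-2 - 2*(-4)) - I)/9 = ((-2 + 8) - I)/9 = (6 - I)/9 = ⅔ - I/9)
E(-143) - (H(-14)*(-240) - 13) = (⅔ - ⅑*(-143)) - (-14*(-240) - 13) = (⅔ + 143/9) - (3360 - 13) = 149/9 - 1*3347 = 149/9 - 3347 = -29974/9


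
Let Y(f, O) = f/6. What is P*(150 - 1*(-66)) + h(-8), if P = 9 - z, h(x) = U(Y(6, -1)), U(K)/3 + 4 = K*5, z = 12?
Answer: -645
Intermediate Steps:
Y(f, O) = f/6 (Y(f, O) = f*(⅙) = f/6)
U(K) = -12 + 15*K (U(K) = -12 + 3*(K*5) = -12 + 3*(5*K) = -12 + 15*K)
h(x) = 3 (h(x) = -12 + 15*((⅙)*6) = -12 + 15*1 = -12 + 15 = 3)
P = -3 (P = 9 - 1*12 = 9 - 12 = -3)
P*(150 - 1*(-66)) + h(-8) = -3*(150 - 1*(-66)) + 3 = -3*(150 + 66) + 3 = -3*216 + 3 = -648 + 3 = -645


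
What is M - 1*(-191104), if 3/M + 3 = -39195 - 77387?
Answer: 22279859837/116585 ≈ 1.9110e+5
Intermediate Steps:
M = -3/116585 (M = 3/(-3 + (-39195 - 77387)) = 3/(-3 - 116582) = 3/(-116585) = 3*(-1/116585) = -3/116585 ≈ -2.5732e-5)
M - 1*(-191104) = -3/116585 - 1*(-191104) = -3/116585 + 191104 = 22279859837/116585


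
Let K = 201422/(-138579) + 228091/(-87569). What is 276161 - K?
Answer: 3351324966558418/12135224451 ≈ 2.7617e+5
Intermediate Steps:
K = -49246945807/12135224451 (K = 201422*(-1/138579) + 228091*(-1/87569) = -201422/138579 - 228091/87569 = -49246945807/12135224451 ≈ -4.0582)
276161 - K = 276161 - 1*(-49246945807/12135224451) = 276161 + 49246945807/12135224451 = 3351324966558418/12135224451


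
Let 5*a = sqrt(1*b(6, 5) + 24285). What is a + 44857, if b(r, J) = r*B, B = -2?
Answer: 44857 + 3*sqrt(2697)/5 ≈ 44888.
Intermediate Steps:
b(r, J) = -2*r (b(r, J) = r*(-2) = -2*r)
a = 3*sqrt(2697)/5 (a = sqrt(1*(-2*6) + 24285)/5 = sqrt(1*(-12) + 24285)/5 = sqrt(-12 + 24285)/5 = sqrt(24273)/5 = (3*sqrt(2697))/5 = 3*sqrt(2697)/5 ≈ 31.160)
a + 44857 = 3*sqrt(2697)/5 + 44857 = 44857 + 3*sqrt(2697)/5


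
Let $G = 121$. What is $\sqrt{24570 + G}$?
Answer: $\sqrt{24691} \approx 157.13$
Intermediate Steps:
$\sqrt{24570 + G} = \sqrt{24570 + 121} = \sqrt{24691}$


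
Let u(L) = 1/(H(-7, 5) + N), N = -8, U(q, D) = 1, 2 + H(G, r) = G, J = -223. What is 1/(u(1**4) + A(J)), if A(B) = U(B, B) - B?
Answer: 17/3807 ≈ 0.0044655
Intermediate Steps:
H(G, r) = -2 + G
A(B) = 1 - B
u(L) = -1/17 (u(L) = 1/((-2 - 7) - 8) = 1/(-9 - 8) = 1/(-17) = -1/17)
1/(u(1**4) + A(J)) = 1/(-1/17 + (1 - 1*(-223))) = 1/(-1/17 + (1 + 223)) = 1/(-1/17 + 224) = 1/(3807/17) = 17/3807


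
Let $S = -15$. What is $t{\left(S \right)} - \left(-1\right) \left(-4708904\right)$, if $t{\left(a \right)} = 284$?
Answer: $-4708620$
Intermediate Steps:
$t{\left(S \right)} - \left(-1\right) \left(-4708904\right) = 284 - \left(-1\right) \left(-4708904\right) = 284 - 4708904 = -4708620$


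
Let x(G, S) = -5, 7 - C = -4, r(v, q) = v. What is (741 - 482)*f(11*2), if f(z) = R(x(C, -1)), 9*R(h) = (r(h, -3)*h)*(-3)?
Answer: -6475/3 ≈ -2158.3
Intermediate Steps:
C = 11 (C = 7 - 1*(-4) = 7 + 4 = 11)
R(h) = -h²/3 (R(h) = ((h*h)*(-3))/9 = (h²*(-3))/9 = (-3*h²)/9 = -h²/3)
f(z) = -25/3 (f(z) = -⅓*(-5)² = -⅓*25 = -25/3)
(741 - 482)*f(11*2) = (741 - 482)*(-25/3) = 259*(-25/3) = -6475/3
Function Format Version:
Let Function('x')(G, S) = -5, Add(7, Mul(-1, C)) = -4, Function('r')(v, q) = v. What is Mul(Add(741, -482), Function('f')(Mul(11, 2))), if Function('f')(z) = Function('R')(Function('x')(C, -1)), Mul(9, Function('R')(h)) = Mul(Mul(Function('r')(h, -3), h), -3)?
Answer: Rational(-6475, 3) ≈ -2158.3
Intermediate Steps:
C = 11 (C = Add(7, Mul(-1, -4)) = Add(7, 4) = 11)
Function('R')(h) = Mul(Rational(-1, 3), Pow(h, 2)) (Function('R')(h) = Mul(Rational(1, 9), Mul(Mul(h, h), -3)) = Mul(Rational(1, 9), Mul(Pow(h, 2), -3)) = Mul(Rational(1, 9), Mul(-3, Pow(h, 2))) = Mul(Rational(-1, 3), Pow(h, 2)))
Function('f')(z) = Rational(-25, 3) (Function('f')(z) = Mul(Rational(-1, 3), Pow(-5, 2)) = Mul(Rational(-1, 3), 25) = Rational(-25, 3))
Mul(Add(741, -482), Function('f')(Mul(11, 2))) = Mul(Add(741, -482), Rational(-25, 3)) = Mul(259, Rational(-25, 3)) = Rational(-6475, 3)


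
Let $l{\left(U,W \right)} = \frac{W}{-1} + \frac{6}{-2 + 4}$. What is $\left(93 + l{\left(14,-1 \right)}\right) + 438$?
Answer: $535$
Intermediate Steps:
$l{\left(U,W \right)} = 3 - W$ ($l{\left(U,W \right)} = W \left(-1\right) + \frac{6}{2} = - W + 6 \cdot \frac{1}{2} = - W + 3 = 3 - W$)
$\left(93 + l{\left(14,-1 \right)}\right) + 438 = \left(93 + \left(3 - -1\right)\right) + 438 = \left(93 + \left(3 + 1\right)\right) + 438 = \left(93 + 4\right) + 438 = 97 + 438 = 535$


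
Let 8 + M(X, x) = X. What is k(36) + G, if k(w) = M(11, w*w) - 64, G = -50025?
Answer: -50086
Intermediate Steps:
M(X, x) = -8 + X
k(w) = -61 (k(w) = (-8 + 11) - 64 = 3 - 64 = -61)
k(36) + G = -61 - 50025 = -50086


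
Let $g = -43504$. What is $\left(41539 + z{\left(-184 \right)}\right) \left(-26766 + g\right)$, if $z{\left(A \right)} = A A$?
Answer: $-5298006650$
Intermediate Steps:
$z{\left(A \right)} = A^{2}$
$\left(41539 + z{\left(-184 \right)}\right) \left(-26766 + g\right) = \left(41539 + \left(-184\right)^{2}\right) \left(-26766 - 43504\right) = \left(41539 + 33856\right) \left(-70270\right) = 75395 \left(-70270\right) = -5298006650$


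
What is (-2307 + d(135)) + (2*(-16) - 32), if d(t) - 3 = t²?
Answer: 15857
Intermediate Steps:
d(t) = 3 + t²
(-2307 + d(135)) + (2*(-16) - 32) = (-2307 + (3 + 135²)) + (2*(-16) - 32) = (-2307 + (3 + 18225)) + (-32 - 32) = (-2307 + 18228) - 64 = 15921 - 64 = 15857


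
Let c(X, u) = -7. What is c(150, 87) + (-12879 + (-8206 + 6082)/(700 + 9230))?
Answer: -21326684/1655 ≈ -12886.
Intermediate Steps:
c(150, 87) + (-12879 + (-8206 + 6082)/(700 + 9230)) = -7 + (-12879 + (-8206 + 6082)/(700 + 9230)) = -7 + (-12879 - 2124/9930) = -7 + (-12879 - 2124*1/9930) = -7 + (-12879 - 354/1655) = -7 - 21315099/1655 = -21326684/1655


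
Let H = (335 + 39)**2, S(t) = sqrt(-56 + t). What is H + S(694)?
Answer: 139876 + sqrt(638) ≈ 1.3990e+5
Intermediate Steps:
H = 139876 (H = 374**2 = 139876)
H + S(694) = 139876 + sqrt(-56 + 694) = 139876 + sqrt(638)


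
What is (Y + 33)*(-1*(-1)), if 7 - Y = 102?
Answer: -62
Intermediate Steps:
Y = -95 (Y = 7 - 1*102 = 7 - 102 = -95)
(Y + 33)*(-1*(-1)) = (-95 + 33)*(-1*(-1)) = -62*1 = -62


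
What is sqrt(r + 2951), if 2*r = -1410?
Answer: sqrt(2246) ≈ 47.392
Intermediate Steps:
r = -705 (r = (1/2)*(-1410) = -705)
sqrt(r + 2951) = sqrt(-705 + 2951) = sqrt(2246)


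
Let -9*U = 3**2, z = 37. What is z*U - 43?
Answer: -80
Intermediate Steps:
U = -1 (U = -1/9*3**2 = -1/9*9 = -1)
z*U - 43 = 37*(-1) - 43 = -37 - 43 = -80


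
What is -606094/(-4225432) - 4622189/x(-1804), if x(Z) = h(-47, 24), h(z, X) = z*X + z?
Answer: 9765728735549/2482441300 ≈ 3933.9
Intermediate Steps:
h(z, X) = z + X*z (h(z, X) = X*z + z = z + X*z)
x(Z) = -1175 (x(Z) = -47*(1 + 24) = -47*25 = -1175)
-606094/(-4225432) - 4622189/x(-1804) = -606094/(-4225432) - 4622189/(-1175) = -606094*(-1/4225432) - 4622189*(-1/1175) = 303047/2112716 + 4622189/1175 = 9765728735549/2482441300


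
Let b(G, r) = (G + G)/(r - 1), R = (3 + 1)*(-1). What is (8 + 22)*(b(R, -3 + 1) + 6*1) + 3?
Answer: 263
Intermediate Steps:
R = -4 (R = 4*(-1) = -4)
b(G, r) = 2*G/(-1 + r) (b(G, r) = (2*G)/(-1 + r) = 2*G/(-1 + r))
(8 + 22)*(b(R, -3 + 1) + 6*1) + 3 = (8 + 22)*(2*(-4)/(-1 + (-3 + 1)) + 6*1) + 3 = 30*(2*(-4)/(-1 - 2) + 6) + 3 = 30*(2*(-4)/(-3) + 6) + 3 = 30*(2*(-4)*(-⅓) + 6) + 3 = 30*(8/3 + 6) + 3 = 30*(26/3) + 3 = 260 + 3 = 263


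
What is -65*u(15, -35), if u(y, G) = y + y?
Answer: -1950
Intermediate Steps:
u(y, G) = 2*y
-65*u(15, -35) = -130*15 = -65*30 = -1950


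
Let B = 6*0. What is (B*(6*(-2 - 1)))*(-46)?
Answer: 0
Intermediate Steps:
B = 0
(B*(6*(-2 - 1)))*(-46) = (0*(6*(-2 - 1)))*(-46) = (0*(6*(-3)))*(-46) = (0*(-18))*(-46) = 0*(-46) = 0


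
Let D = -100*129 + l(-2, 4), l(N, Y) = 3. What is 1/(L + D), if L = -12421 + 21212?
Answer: -1/4106 ≈ -0.00024355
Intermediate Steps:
L = 8791
D = -12897 (D = -100*129 + 3 = -12900 + 3 = -12897)
1/(L + D) = 1/(8791 - 12897) = 1/(-4106) = -1/4106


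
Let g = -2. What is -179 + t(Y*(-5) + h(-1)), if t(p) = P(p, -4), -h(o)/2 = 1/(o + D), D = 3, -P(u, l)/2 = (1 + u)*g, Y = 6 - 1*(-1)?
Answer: -319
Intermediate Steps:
Y = 7 (Y = 6 + 1 = 7)
P(u, l) = 4 + 4*u (P(u, l) = -2*(1 + u)*(-2) = -2*(-2 - 2*u) = 4 + 4*u)
h(o) = -2/(3 + o) (h(o) = -2/(o + 3) = -2/(3 + o))
t(p) = 4 + 4*p
-179 + t(Y*(-5) + h(-1)) = -179 + (4 + 4*(7*(-5) - 2/(3 - 1))) = -179 + (4 + 4*(-35 - 2/2)) = -179 + (4 + 4*(-35 - 2*1/2)) = -179 + (4 + 4*(-35 - 1)) = -179 + (4 + 4*(-36)) = -179 + (4 - 144) = -179 - 140 = -319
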